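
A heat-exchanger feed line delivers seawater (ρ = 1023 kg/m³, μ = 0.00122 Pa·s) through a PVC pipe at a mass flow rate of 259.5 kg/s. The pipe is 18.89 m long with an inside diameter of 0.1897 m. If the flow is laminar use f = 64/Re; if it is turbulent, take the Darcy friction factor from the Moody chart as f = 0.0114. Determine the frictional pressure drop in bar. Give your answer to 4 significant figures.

A = πD²/4 = π(0.1897)²/4 = 0.02826 m²; mean velocity V = ṁ/(ρA) = 259.5/(1023 · 0.02826) = 8.975 m/s.
Reynolds number Re = ρVD/μ = 1023 · 8.975 · 0.1897 / 0.00122 = 1.428e+06.
Re > 4000 → turbulent; use the Moody-chart value f = 0.0114.
Darcy-Weisbach: ΔP = f(L/D)(ρV²/2) = 0.0114·(18.89/0.1897)·(1023·8.975²/2) = 0.0114·99.58·4.12e+04 = 4.677e+04 Pa.
ΔP = 4.677e+04 Pa = 0.4677 bar.

ΔP ≈ 0.4677 bar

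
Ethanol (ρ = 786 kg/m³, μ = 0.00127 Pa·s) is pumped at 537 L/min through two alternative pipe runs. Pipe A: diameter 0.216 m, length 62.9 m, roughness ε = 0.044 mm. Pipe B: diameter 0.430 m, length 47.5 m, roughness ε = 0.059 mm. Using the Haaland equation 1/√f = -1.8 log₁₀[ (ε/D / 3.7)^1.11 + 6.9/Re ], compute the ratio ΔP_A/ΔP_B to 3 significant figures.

Pipe A: V = Q/A = 0.00895/0.03664 = 0.2442 m/s; Re = 3.265e+04; ε/D = 0.000204; Haaland → f = 0.02332; ΔP_A = f(L/D)(ρV²/2) = 159.2 Pa.
Pipe B: V = Q/A = 0.00895/0.1452 = 0.06163 m/s; Re = 1.64e+04; ε/D = 0.000137; Haaland → f = 0.02728; ΔP_B = f(L/D)(ρV²/2) = 4.498 Pa.
ΔP_A/ΔP_B = 159.2/4.498 = 35.4.

ΔP_A/ΔP_B ≈ 35.4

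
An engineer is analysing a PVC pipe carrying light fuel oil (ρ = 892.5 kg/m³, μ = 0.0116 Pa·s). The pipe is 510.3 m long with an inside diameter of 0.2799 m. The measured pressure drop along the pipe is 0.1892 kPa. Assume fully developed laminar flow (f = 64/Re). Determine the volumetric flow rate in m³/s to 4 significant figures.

Q ≈ 0.004815 m³/s

For laminar flow, f = 64/Re with Re = ρVD/μ, so Darcy-Weisbach reduces to ΔP = 32μLV/D². Solving for V: V = ΔP·D²/(32μL) = 189.2·(0.2799)²/(32·0.0116·510.3) = 0.07825 m/s.
Check: Re = ρVD/μ = 892.5·0.07825·0.2799/0.0116 = 1685 < 2300, so the laminar assumption holds.
Q = V·A = 0.07825·(π/4·0.2799²) = 0.004815 m³/s = 0.004815 m³/s.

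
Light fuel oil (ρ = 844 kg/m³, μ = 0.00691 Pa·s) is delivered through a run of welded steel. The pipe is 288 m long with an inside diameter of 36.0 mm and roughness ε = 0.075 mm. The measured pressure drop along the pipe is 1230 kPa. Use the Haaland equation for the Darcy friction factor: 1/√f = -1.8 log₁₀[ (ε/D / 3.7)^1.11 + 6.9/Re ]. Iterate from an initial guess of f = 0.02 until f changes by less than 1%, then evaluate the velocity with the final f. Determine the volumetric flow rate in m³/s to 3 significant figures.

Rearranging Darcy-Weisbach: V = √(2·ΔP·D/(f·L·ρ)). With ε/D = 7.5e-05/0.036 = 0.00208, iterate starting from f = 0.02:
  f = 0.02 → V = √(2·1.23e+06·0.036/(0.02·288·844)) = 4.268 m/s; Re = ρVD/μ = 1.877e+04; f → 0.02993
  f = 0.02993 → V = 3.489 m/s; Re = 1.534e+04; f → 0.03097
  f = 0.03097 → V = 3.43 m/s; Re = 1.508e+04; f → 0.03107
Converged (Δf/f < 1%). With the final f = 0.03107: V = √(2·1.23e+06·0.036/(0.03107·288·844)) = 3.425 m/s.
Q = V·A = 3.425·(π/4·0.036²) = 0.003486 m³/s = 0.00349 m³/s.

Q ≈ 0.00349 m³/s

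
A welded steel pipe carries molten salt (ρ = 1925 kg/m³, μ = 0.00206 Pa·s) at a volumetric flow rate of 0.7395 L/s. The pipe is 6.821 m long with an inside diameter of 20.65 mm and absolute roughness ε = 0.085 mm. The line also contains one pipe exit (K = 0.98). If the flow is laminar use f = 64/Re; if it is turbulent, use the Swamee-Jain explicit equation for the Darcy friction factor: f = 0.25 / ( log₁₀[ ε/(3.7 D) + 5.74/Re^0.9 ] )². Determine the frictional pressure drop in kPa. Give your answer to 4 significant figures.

Q = 0.7395 L/s = 0.7395/1000 = 0.0007395 m³/s.
Cross-sectional area A = πD²/4 = π(0.02065)²/4 = 0.0003349 m²; mean velocity V = Q/A = 0.0007395/0.0003349 = 2.208 m/s.
Reynolds number Re = ρVD/μ = 1925 · 2.208 · 0.02065 / 0.00206 = 4.261e+04.
Re > 4000 → turbulent. Relative roughness ε/D = 8.5e-05/0.02065 = 0.00412. Swamee-Jain: f = 0.25/(log₁₀[0.00412/3.7 + 5.74/4.261e+04^0.9])² = 0.25/(log₁₀[0.00111 + 0.000391])² = 0.25/(-2.823)² = 0.03137.
Total minor-loss coefficient ΣK = 1·0.98 = 0.98.
ΔP = [f·L/D + ΣK]·(ρV²/2) = [0.03137·6.821/0.02065 + 0.98]·(1925·2.208²/2) = [10.36 + 0.98]·4693 = 5.323e+04 Pa.
ΔP = 5.323e+04 Pa = 53.23 kPa.

ΔP ≈ 53.23 kPa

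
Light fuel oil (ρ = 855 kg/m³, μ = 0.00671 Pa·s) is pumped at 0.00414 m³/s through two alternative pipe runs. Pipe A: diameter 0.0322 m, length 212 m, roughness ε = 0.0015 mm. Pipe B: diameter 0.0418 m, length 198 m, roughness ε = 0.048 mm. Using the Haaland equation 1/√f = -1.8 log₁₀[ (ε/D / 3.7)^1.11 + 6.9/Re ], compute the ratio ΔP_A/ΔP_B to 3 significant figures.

Pipe A: V = Q/A = 0.00414/0.0008143 = 5.084 m/s; Re = 2.086e+04; ε/D = 4.66e-05; Haaland → f = 0.02555; ΔP_A = f(L/D)(ρV²/2) = 1.859e+06 Pa.
Pipe B: V = Q/A = 0.00414/0.001372 = 3.017 m/s; Re = 1.607e+04; ε/D = 0.00115; Haaland → f = 0.02915; ΔP_B = f(L/D)(ρV²/2) = 5.372e+05 Pa.
ΔP_A/ΔP_B = 1.859e+06/5.372e+05 = 3.46.

ΔP_A/ΔP_B ≈ 3.46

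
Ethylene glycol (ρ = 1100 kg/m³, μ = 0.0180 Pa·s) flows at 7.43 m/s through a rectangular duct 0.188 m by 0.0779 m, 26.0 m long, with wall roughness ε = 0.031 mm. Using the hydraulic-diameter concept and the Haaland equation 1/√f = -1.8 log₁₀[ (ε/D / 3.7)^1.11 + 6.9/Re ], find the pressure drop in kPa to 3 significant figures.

ΔP ≈ 155 kPa

Hydraulic diameter D_h = 4A/P = 4·(0.188·0.0779)/(2·(0.188+0.0779)) = 0.05858/0.5318 = 0.1102 m.
Re = ρVD_h/μ = 1100·7.43·0.1102/0.018 = 5.002e+04.
ε/D_h = 3.1e-05/0.1102 = 0.000281; Haaland gives 1/√f = -1.8 log₁₀[2.68e-05+0.000138] = 6.81, so f = 0.02156.
ΔP = f(L/D_h)(ρV²/2) = 0.02156·26/0.1102·3.036e+04 = 1.545e+05 Pa.
ΔP = 155 kPa.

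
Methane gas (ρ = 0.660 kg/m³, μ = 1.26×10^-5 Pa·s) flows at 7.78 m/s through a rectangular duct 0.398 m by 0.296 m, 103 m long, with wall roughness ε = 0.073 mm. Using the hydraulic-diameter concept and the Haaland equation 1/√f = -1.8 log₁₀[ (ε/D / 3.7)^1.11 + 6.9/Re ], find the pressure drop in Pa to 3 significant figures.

ΔP ≈ 108 Pa

Hydraulic diameter D_h = 4A/P = 4·(0.398·0.296)/(2·(0.398+0.296)) = 0.4712/1.388 = 0.3395 m.
Re = ρVD_h/μ = 0.66·7.78·0.3395/1.26e-05 = 1.384e+05.
ε/D_h = 7.3e-05/0.3395 = 0.000215; Haaland gives 1/√f = -1.8 log₁₀[1.99e-05+4.99e-05] = 7.482, so f = 0.01787.
ΔP = f(L/D_h)(ρV²/2) = 0.01787·103/0.3395·19.97 = 108.3 Pa.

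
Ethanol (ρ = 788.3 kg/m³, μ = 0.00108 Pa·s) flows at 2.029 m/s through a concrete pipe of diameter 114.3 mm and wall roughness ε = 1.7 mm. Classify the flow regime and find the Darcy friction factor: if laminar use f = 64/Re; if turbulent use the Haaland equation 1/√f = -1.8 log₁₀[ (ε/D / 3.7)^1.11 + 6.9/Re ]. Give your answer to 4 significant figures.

f ≈ 0.04391

Re = ρVD/μ = 788.3·2.029·0.1143/0.00108 = 1.693e+05.
Re > 4000 → turbulent. ε/D = 0.0017/0.1143 = 0.0149; Haaland: 1/√f = -1.8 log₁₀[0.00219 + 4.08e-05] = 4.772, so f = 0.04391.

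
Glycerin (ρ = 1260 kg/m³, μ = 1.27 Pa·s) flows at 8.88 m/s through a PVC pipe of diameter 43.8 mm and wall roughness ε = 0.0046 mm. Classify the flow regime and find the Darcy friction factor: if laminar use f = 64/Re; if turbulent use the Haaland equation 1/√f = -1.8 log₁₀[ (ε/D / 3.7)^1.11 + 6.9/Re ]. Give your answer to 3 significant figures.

Re = ρVD/μ = 1260·8.88·0.0438/1.27 = 385.9.
Re < 2300 → laminar, so f = 64/Re = 0.1659 (roughness is irrelevant in laminar flow).

f ≈ 0.166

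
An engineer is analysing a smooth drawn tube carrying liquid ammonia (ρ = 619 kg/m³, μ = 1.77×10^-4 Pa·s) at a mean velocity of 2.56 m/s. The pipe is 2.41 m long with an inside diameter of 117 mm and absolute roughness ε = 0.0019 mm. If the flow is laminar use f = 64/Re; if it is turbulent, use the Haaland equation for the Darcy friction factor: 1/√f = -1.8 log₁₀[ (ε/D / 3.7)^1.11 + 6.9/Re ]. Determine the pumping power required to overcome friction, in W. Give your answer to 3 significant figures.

Reynolds number Re = ρVD/μ = 619 · 2.56 · 0.117 / 0.000177 = 1.047e+06.
Re > 4000 → turbulent. Relative roughness ε/D = 1.9e-06/0.117 = 1.62e-05. Haaland: 1/√f = -1.8 log₁₀[(1.62e-05/3.7)^1.11 + 6.9/1.047e+06] = -1.8 log₁₀[1.13e-06 + 6.59e-06] = 9.203, so f = 0.01181.
Darcy-Weisbach: ΔP = f(L/D)(ρV²/2) = 0.01181·(2.41/0.117)·(619·2.56²/2) = 0.01181·20.6·2028 = 493.3 Pa.
Q = V·A = 2.56·0.01075 = 0.02752 m³/s.
Pumping power P = QΔP = 0.02752·493.3 = 13.58 W = 13.6 W.

P ≈ 13.6 W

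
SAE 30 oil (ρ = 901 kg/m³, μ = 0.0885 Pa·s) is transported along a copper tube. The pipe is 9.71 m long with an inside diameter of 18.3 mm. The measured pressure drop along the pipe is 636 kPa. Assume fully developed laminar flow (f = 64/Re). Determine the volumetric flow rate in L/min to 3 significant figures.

Q ≈ 122 L/min

For laminar flow, f = 64/Re with Re = ρVD/μ, so Darcy-Weisbach reduces to ΔP = 32μLV/D². Solving for V: V = ΔP·D²/(32μL) = 6.36e+05·(0.0183)²/(32·0.0885·9.71) = 7.745 m/s.
Check: Re = ρVD/μ = 901·7.745·0.0183/0.0885 = 1443 < 2300, so the laminar assumption holds.
Q = V·A = 7.745·(π/4·0.0183²) = 0.002037 m³/s = 122 L/min.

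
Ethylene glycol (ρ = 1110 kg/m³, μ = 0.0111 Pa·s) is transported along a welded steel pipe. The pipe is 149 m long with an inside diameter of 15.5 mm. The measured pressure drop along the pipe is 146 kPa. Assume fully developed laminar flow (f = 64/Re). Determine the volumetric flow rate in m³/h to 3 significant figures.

Q ≈ 0.450 m³/h

For laminar flow, f = 64/Re with Re = ρVD/μ, so Darcy-Weisbach reduces to ΔP = 32μLV/D². Solving for V: V = ΔP·D²/(32μL) = 1.46e+05·(0.0155)²/(32·0.0111·149) = 0.6628 m/s.
Check: Re = ρVD/μ = 1110·0.6628·0.0155/0.0111 = 1027 < 2300, so the laminar assumption holds.
Q = V·A = 0.6628·(π/4·0.0155²) = 0.0001251 m³/s = 0.450 m³/h.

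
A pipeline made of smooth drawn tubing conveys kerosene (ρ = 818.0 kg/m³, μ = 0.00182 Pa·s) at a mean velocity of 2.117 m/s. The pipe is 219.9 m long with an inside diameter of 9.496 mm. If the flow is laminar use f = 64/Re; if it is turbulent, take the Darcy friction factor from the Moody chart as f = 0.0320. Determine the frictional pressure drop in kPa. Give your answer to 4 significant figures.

ΔP ≈ 1358 kPa

Reynolds number Re = ρVD/μ = 818 · 2.117 · 0.009496 / 0.00182 = 9035.
Re > 4000 → turbulent; use the Moody-chart value f = 0.0320.
Darcy-Weisbach: ΔP = f(L/D)(ρV²/2) = 0.032·(219.9/0.009496)·(818·2.117²/2) = 0.032·2.316e+04·1833 = 1.358e+06 Pa.
ΔP = 1.358e+06 Pa = 1358 kPa.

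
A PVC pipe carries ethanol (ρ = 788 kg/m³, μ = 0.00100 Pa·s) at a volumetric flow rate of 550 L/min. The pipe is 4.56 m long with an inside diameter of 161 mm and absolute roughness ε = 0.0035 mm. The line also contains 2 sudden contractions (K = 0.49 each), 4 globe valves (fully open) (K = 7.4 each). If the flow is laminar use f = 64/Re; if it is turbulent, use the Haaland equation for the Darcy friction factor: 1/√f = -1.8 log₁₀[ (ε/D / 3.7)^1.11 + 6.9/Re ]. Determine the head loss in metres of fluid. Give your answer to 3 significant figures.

h_f ≈ 0.322 m

Q = 550 L/min = 550/60000 = 0.009167 m³/s.
Cross-sectional area A = πD²/4 = π(0.161)²/4 = 0.02036 m²; mean velocity V = Q/A = 0.009167/0.02036 = 0.4503 m/s.
Reynolds number Re = ρVD/μ = 788 · 0.4503 · 0.161 / 0.001 = 5.712e+04.
Re > 4000 → turbulent. Relative roughness ε/D = 3.5e-06/0.161 = 2.17e-05. Haaland: 1/√f = -1.8 log₁₀[(2.17e-05/3.7)^1.11 + 6.9/5.712e+04] = -1.8 log₁₀[1.56e-06 + 0.000121] = 7.042, so f = 0.02016.
Total minor-loss coefficient ΣK = 2·0.49 + 4·7.4 = 30.6.
ΔP = [f·L/D + ΣK]·(ρV²/2) = [0.02016·4.56/0.161 + 30.6]·(788·0.4503²/2) = [0.5711 + 30.6]·79.88 = 2488 Pa.
Head loss h_f = ΔP/(ρg) = 2488/(788·9.81) = 0.322 m.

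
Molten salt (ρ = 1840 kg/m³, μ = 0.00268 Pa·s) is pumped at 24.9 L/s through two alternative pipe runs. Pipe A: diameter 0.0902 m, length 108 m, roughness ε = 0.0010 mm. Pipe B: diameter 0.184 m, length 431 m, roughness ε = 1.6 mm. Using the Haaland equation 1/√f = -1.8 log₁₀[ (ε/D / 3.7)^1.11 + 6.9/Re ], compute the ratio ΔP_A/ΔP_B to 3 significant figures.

Pipe A: V = Q/A = 0.0249/0.00639 = 3.897 m/s; Re = 2.413e+05; ε/D = 1.11e-05; Haaland → f = 0.01502; ΔP_A = f(L/D)(ρV²/2) = 2.513e+05 Pa.
Pipe B: V = Q/A = 0.0249/0.02659 = 0.9364 m/s; Re = 1.183e+05; ε/D = 0.0087; Haaland → f = 0.03676; ΔP_B = f(L/D)(ρV²/2) = 6.947e+04 Pa.
ΔP_A/ΔP_B = 2.513e+05/6.947e+04 = 3.62.

ΔP_A/ΔP_B ≈ 3.62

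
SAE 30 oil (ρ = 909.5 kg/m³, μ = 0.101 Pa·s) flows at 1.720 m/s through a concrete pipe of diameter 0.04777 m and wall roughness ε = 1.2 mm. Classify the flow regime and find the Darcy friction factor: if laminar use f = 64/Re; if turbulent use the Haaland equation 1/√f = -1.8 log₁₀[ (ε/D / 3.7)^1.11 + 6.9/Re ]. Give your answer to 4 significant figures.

Re = ρVD/μ = 909.5·1.72·0.04777/0.101 = 739.9.
Re < 2300 → laminar, so f = 64/Re = 0.0865 (roughness is irrelevant in laminar flow).

f ≈ 0.08650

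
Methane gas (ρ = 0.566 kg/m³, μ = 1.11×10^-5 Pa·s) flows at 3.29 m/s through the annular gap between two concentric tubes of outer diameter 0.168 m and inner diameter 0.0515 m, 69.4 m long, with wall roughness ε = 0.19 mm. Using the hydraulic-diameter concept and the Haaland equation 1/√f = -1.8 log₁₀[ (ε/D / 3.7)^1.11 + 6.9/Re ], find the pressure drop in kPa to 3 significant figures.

Hydraulic diameter D_h = 4A/P = D_o - D_i = 0.168 - 0.0515 = 0.1165 m.
Re = ρVD_h/μ = 0.566·3.29·0.1165/1.11e-05 = 1.954e+04.
ε/D_h = 0.00019/0.1165 = 0.00163; Haaland gives 1/√f = -1.8 log₁₀[0.000188+0.000353] = 5.88, so f = 0.02893.
ΔP = f(L/D_h)(ρV²/2) = 0.02893·69.4/0.1165·3.063 = 52.79 Pa.
ΔP = 0.0528 kPa.

ΔP ≈ 0.0528 kPa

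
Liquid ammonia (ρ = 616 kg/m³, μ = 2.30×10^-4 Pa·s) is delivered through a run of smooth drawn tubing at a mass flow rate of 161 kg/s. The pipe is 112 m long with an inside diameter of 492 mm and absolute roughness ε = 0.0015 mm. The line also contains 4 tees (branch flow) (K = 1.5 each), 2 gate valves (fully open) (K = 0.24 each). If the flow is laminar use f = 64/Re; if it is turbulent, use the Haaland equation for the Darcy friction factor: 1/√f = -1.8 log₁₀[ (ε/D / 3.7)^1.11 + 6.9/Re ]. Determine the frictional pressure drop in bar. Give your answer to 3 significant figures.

A = πD²/4 = π(0.492)²/4 = 0.1901 m²; mean velocity V = ṁ/(ρA) = 161/(616 · 0.1901) = 1.375 m/s.
Reynolds number Re = ρVD/μ = 616 · 1.375 · 0.492 / 0.00023 = 1.812e+06.
Re > 4000 → turbulent. Relative roughness ε/D = 1.5e-06/0.492 = 3.05e-06. Haaland: 1/√f = -1.8 log₁₀[(3.05e-06/3.7)^1.11 + 6.9/1.812e+06] = -1.8 log₁₀[1.76e-07 + 3.81e-06] = 9.719, so f = 0.01059.
Total minor-loss coefficient ΣK = 4·1.5 + 2·0.24 = 6.48.
ΔP = [f·L/D + ΣK]·(ρV²/2) = [0.01059·112/0.492 + 6.48]·(616·1.375²/2) = [2.41 + 6.48]·582.1 = 5175 Pa.
ΔP = 5175 Pa = 0.0517 bar.

ΔP ≈ 0.0517 bar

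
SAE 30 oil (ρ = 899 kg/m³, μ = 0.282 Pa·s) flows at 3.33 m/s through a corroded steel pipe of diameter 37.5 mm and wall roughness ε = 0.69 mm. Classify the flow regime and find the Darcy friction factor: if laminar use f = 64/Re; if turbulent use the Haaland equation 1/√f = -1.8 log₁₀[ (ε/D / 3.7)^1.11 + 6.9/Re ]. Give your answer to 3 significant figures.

f ≈ 0.161

Re = ρVD/μ = 899·3.33·0.0375/0.282 = 398.1.
Re < 2300 → laminar, so f = 64/Re = 0.1608 (roughness is irrelevant in laminar flow).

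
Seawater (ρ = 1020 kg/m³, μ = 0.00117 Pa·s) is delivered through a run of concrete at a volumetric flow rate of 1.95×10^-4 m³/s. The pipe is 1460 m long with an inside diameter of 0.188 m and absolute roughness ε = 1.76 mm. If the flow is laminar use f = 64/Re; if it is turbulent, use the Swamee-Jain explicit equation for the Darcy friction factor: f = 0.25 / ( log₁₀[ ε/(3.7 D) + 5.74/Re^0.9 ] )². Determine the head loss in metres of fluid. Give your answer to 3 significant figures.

h_f ≈ 0.00109 m

Cross-sectional area A = πD²/4 = π(0.188)²/4 = 0.02776 m²; mean velocity V = Q/A = 0.000195/0.02776 = 0.007025 m/s.
Reynolds number Re = ρVD/μ = 1020 · 0.007025 · 0.188 / 0.00117 = 1151.
Re < 2300 → laminar flow, so f = 64/Re = 64/1151 = 0.05559 (the turbulent correlation is not needed).
Darcy-Weisbach: ΔP = f(L/D)(ρV²/2) = 0.05559·(1460/0.188)·(1020·0.007025²/2) = 0.05559·7766·0.02517 = 10.86 Pa.
Head loss h_f = ΔP/(ρg) = 10.86/(1020·9.81) = 0.00109 m.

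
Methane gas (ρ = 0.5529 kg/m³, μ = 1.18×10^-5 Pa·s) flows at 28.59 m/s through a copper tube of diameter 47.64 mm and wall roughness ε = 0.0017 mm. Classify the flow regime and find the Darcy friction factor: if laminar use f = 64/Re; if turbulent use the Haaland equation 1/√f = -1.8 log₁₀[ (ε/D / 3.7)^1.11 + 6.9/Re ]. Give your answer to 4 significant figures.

f ≈ 0.01973

Re = ρVD/μ = 0.5529·28.59·0.04764/1.18e-05 = 6.382e+04.
Re > 4000 → turbulent. ε/D = 1.7e-06/0.04764 = 3.57e-05; Haaland: 1/√f = -1.8 log₁₀[2.71e-06 + 0.000108] = 7.12, so f = 0.01973.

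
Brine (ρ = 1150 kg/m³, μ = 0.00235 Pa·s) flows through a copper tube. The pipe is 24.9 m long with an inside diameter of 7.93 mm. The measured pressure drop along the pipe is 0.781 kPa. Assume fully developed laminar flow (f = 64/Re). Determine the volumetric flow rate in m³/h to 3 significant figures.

For laminar flow, f = 64/Re with Re = ρVD/μ, so Darcy-Weisbach reduces to ΔP = 32μLV/D². Solving for V: V = ΔP·D²/(32μL) = 781·(0.00793)²/(32·0.00235·24.9) = 0.02623 m/s.
Check: Re = ρVD/μ = 1150·0.02623·0.00793/0.00235 = 101.8 < 2300, so the laminar assumption holds.
Q = V·A = 0.02623·(π/4·0.00793²) = 1.295e-06 m³/s = 0.00466 m³/h.

Q ≈ 0.00466 m³/h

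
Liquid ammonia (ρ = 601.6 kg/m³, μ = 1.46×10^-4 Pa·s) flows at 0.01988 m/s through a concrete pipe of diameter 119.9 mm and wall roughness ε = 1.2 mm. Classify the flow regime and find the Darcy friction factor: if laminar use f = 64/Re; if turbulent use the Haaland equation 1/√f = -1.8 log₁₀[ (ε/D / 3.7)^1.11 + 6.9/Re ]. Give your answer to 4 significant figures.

f ≈ 0.04314

Re = ρVD/μ = 601.6·0.01988·0.1199/0.000146 = 9822.
Re > 4000 → turbulent. ε/D = 0.0012/0.1199 = 0.01; Haaland: 1/√f = -1.8 log₁₀[0.00141 + 0.000703] = 4.815, so f = 0.04314.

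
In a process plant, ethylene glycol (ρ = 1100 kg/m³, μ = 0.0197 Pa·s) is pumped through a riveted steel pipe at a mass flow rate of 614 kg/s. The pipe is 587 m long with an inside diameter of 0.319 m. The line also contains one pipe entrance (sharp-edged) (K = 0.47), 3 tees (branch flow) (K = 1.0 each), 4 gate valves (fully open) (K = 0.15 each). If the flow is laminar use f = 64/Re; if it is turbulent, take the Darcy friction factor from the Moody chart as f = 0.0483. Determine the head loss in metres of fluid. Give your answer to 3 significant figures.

h_f ≈ 231 m

A = πD²/4 = π(0.319)²/4 = 0.07992 m²; mean velocity V = ṁ/(ρA) = 614/(1100 · 0.07992) = 6.984 m/s.
Reynolds number Re = ρVD/μ = 1100 · 6.984 · 0.319 / 0.0197 = 1.244e+05.
Re > 4000 → turbulent; use the Moody-chart value f = 0.0483.
Total minor-loss coefficient ΣK = 1·0.47 + 3·1 + 4·0.15 = 4.07.
ΔP = [f·L/D + ΣK]·(ρV²/2) = [0.0483·587/0.319 + 4.07]·(1100·6.984²/2) = [88.88 + 4.07]·2.683e+04 = 2.494e+06 Pa.
Head loss h_f = ΔP/(ρg) = 2.494e+06/(1100·9.81) = 231 m.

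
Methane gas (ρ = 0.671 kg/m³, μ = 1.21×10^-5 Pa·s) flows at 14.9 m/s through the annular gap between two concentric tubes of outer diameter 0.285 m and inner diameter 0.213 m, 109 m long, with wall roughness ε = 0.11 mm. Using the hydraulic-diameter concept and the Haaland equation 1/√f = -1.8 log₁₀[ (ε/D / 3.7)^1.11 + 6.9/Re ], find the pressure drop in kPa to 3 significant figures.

Hydraulic diameter D_h = 4A/P = D_o - D_i = 0.285 - 0.213 = 0.072 m.
Re = ρVD_h/μ = 0.671·14.9·0.072/1.21e-05 = 5.949e+04.
ε/D_h = 0.00011/0.072 = 0.00153; Haaland gives 1/√f = -1.8 log₁₀[0.000175+0.000116] = 6.364, so f = 0.02469.
ΔP = f(L/D_h)(ρV²/2) = 0.02469·109/0.072·74.48 = 2784 Pa.
ΔP = 2.78 kPa.

ΔP ≈ 2.78 kPa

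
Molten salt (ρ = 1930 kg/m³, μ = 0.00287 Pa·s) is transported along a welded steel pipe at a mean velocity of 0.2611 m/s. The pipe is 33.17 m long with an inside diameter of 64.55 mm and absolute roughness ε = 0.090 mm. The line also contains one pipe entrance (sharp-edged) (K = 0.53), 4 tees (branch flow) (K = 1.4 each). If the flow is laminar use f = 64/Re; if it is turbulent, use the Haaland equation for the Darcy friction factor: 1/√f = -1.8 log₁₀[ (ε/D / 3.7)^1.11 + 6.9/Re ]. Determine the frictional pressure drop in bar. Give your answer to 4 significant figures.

Reynolds number Re = ρVD/μ = 1930 · 0.2611 · 0.06455 / 0.00287 = 1.133e+04.
Re > 4000 → turbulent. Relative roughness ε/D = 9e-05/0.06455 = 0.00139. Haaland: 1/√f = -1.8 log₁₀[(0.00139/3.7)^1.11 + 6.9/1.133e+04] = -1.8 log₁₀[0.000158 + 0.000609] = 5.607, so f = 0.03181.
Total minor-loss coefficient ΣK = 1·0.53 + 4·1.4 = 6.13.
ΔP = [f·L/D + ΣK]·(ρV²/2) = [0.03181·33.17/0.06455 + 6.13]·(1930·0.2611²/2) = [16.34 + 6.13]·65.79 = 1478 Pa.
ΔP = 1478 Pa = 0.01478 bar.

ΔP ≈ 0.01478 bar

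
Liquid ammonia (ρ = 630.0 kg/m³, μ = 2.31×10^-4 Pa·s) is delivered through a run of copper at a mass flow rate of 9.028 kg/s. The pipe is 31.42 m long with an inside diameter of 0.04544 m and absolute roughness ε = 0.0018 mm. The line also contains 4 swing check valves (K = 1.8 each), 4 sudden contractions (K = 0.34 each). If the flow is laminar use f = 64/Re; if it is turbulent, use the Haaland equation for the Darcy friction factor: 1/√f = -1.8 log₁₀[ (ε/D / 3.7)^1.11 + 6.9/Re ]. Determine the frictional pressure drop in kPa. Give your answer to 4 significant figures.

ΔP ≈ 418.1 kPa

A = πD²/4 = π(0.04544)²/4 = 0.001622 m²; mean velocity V = ṁ/(ρA) = 9.028/(630 · 0.001622) = 8.837 m/s.
Reynolds number Re = ρVD/μ = 630 · 8.837 · 0.04544 / 0.000231 = 1.095e+06.
Re > 4000 → turbulent. Relative roughness ε/D = 1.8e-06/0.04544 = 3.96e-05. Haaland: 1/√f = -1.8 log₁₀[(3.96e-05/3.7)^1.11 + 6.9/1.095e+06] = -1.8 log₁₀[3.04e-06 + 6.3e-06] = 9.053, so f = 0.0122.
Total minor-loss coefficient ΣK = 4·1.8 + 4·0.34 = 8.56.
ΔP = [f·L/D + ΣK]·(ρV²/2) = [0.0122·31.42/0.04544 + 8.56]·(630·8.837²/2) = [8.436 + 8.56]·2.46e+04 = 4.181e+05 Pa.
ΔP = 4.181e+05 Pa = 418.1 kPa.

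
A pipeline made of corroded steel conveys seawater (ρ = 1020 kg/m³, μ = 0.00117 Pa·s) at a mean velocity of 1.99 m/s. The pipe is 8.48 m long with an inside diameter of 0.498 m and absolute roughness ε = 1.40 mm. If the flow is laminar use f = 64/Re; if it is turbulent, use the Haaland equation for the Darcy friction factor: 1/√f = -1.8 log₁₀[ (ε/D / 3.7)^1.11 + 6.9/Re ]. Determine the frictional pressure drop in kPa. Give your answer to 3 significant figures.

Reynolds number Re = ρVD/μ = 1020 · 1.99 · 0.498 / 0.00117 = 8.64e+05.
Re > 4000 → turbulent. Relative roughness ε/D = 0.0014/0.498 = 0.00281. Haaland: 1/√f = -1.8 log₁₀[(0.00281/3.7)^1.11 + 6.9/8.64e+05] = -1.8 log₁₀[0.000345 + 7.99e-06] = 6.214, so f = 0.02589.
Darcy-Weisbach: ΔP = f(L/D)(ρV²/2) = 0.02589·(8.48/0.498)·(1020·1.99²/2) = 0.02589·17.03·2020 = 890.5 Pa.
ΔP = 890.5 Pa = 0.891 kPa.

ΔP ≈ 0.891 kPa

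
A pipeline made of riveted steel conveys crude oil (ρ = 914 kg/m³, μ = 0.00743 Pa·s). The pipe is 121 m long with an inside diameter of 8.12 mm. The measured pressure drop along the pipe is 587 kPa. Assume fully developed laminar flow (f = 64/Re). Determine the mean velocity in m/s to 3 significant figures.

For laminar flow, f = 64/Re with Re = ρVD/μ, so Darcy-Weisbach reduces to ΔP = 32μLV/D². Solving for V: V = ΔP·D²/(32μL) = 5.87e+05·(0.00812)²/(32·0.00743·121) = 1.345 m/s.
Check: Re = ρVD/μ = 914·1.345·0.00812/0.00743 = 1344 < 2300, so the laminar assumption holds.

V ≈ 1.35 m/s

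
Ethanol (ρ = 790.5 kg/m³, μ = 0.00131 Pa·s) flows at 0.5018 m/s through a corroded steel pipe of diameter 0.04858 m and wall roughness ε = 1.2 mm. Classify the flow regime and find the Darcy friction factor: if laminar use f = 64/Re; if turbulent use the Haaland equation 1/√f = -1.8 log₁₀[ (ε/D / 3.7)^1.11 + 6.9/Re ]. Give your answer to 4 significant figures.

Re = ρVD/μ = 790.5·0.5018·0.04858/0.00131 = 1.471e+04.
Re > 4000 → turbulent. ε/D = 0.0012/0.04858 = 0.0247; Haaland: 1/√f = -1.8 log₁₀[0.00385 + 0.000469] = 4.257, so f = 0.05519.

f ≈ 0.05519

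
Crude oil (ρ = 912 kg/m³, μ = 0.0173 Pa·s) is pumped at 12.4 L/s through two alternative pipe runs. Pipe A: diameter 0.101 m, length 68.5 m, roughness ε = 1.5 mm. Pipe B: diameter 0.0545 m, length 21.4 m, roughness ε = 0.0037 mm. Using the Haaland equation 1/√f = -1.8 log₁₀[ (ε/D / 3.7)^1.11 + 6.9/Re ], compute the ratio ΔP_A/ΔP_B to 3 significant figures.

Pipe A: V = Q/A = 0.0124/0.008012 = 1.548 m/s; Re = 8241; ε/D = 0.0149; Haaland → f = 0.04863; ΔP_A = f(L/D)(ρV²/2) = 3.603e+04 Pa.
Pipe B: V = Q/A = 0.0124/0.002333 = 5.315 m/s; Re = 1.527e+04; ε/D = 6.79e-05; Haaland → f = 0.02767; ΔP_B = f(L/D)(ρV²/2) = 1.4e+05 Pa.
ΔP_A/ΔP_B = 3.603e+04/1.4e+05 = 0.257.

ΔP_A/ΔP_B ≈ 0.257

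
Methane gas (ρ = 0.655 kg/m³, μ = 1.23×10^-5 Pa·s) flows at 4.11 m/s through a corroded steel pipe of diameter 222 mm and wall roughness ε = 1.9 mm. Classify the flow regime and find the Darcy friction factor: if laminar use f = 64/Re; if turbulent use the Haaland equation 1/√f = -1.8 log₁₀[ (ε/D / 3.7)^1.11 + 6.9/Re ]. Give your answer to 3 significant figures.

Re = ρVD/μ = 0.655·4.11·0.222/1.23e-05 = 4.859e+04.
Re > 4000 → turbulent. ε/D = 0.0019/0.222 = 0.00856; Haaland: 1/√f = -1.8 log₁₀[0.00119 + 0.000142] = 5.178, so f = 0.0373.

f ≈ 0.0373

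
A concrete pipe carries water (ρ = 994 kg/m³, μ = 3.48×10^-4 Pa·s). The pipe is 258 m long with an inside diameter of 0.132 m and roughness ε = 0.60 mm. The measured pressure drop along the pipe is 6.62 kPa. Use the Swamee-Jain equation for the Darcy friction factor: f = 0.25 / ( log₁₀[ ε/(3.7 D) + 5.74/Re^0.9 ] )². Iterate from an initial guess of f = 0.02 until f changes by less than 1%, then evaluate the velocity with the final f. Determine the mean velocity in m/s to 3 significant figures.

Rearranging Darcy-Weisbach: V = √(2·ΔP·D/(f·L·ρ)). With ε/D = 0.0006/0.132 = 0.00455, iterate starting from f = 0.02:
  f = 0.02 → V = √(2·6620·0.132/(0.02·258·994)) = 0.5837 m/s; Re = ρVD/μ = 2.201e+05; f → 0.03014
  f = 0.03014 → V = 0.4755 m/s; Re = 1.793e+05; f → 0.03026
Converged (Δf/f < 1%). With the final f = 0.03026: V = √(2·6620·0.132/(0.03026·258·994)) = 0.4746 m/s.

V ≈ 0.475 m/s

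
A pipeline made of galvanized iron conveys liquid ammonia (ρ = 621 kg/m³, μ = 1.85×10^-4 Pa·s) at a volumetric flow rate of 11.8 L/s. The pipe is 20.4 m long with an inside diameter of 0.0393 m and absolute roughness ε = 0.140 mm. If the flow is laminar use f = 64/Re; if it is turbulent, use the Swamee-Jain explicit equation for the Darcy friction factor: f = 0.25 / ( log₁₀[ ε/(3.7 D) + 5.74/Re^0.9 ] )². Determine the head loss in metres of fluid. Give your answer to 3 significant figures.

Q = 11.8 L/s = 11.8/1000 = 0.0118 m³/s.
Cross-sectional area A = πD²/4 = π(0.0393)²/4 = 0.001213 m²; mean velocity V = Q/A = 0.0118/0.001213 = 9.728 m/s.
Reynolds number Re = ρVD/μ = 621 · 9.728 · 0.0393 / 0.000185 = 1.283e+06.
Re > 4000 → turbulent. Relative roughness ε/D = 0.00014/0.0393 = 0.00356. Swamee-Jain: f = 0.25/(log₁₀[0.00356/3.7 + 5.74/1.283e+06^0.9])² = 0.25/(log₁₀[0.000963 + 1.83e-05])² = 0.25/(-3.008)² = 0.02762.
Darcy-Weisbach: ΔP = f(L/D)(ρV²/2) = 0.02762·(20.4/0.0393)·(621·9.728²/2) = 0.02762·519.1·2.938e+04 = 4.213e+05 Pa.
Head loss h_f = ΔP/(ρg) = 4.213e+05/(621·9.81) = 69.2 m.

h_f ≈ 69.2 m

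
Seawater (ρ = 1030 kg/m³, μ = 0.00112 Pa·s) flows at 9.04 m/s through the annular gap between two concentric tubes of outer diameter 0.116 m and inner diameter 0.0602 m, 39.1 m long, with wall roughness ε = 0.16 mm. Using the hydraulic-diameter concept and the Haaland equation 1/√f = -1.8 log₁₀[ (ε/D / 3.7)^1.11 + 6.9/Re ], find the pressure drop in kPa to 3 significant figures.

Hydraulic diameter D_h = 4A/P = D_o - D_i = 0.116 - 0.0602 = 0.0558 m.
Re = ρVD_h/μ = 1030·9.04·0.0558/0.00112 = 4.639e+05.
ε/D_h = 0.00016/0.0558 = 0.00287; Haaland gives 1/√f = -1.8 log₁₀[0.000352+1.49e-05] = 6.183, so f = 0.02616.
ΔP = f(L/D_h)(ρV²/2) = 0.02616·39.1/0.0558·4.209e+04 = 7.714e+05 Pa.
ΔP = 771 kPa.

ΔP ≈ 771 kPa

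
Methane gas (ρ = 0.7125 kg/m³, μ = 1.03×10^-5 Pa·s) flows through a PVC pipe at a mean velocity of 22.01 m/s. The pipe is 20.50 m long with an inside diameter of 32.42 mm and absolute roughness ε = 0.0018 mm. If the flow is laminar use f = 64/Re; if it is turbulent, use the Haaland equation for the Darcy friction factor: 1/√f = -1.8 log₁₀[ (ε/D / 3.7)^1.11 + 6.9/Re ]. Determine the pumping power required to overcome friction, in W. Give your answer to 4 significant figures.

P ≈ 41.48 W

Reynolds number Re = ρVD/μ = 0.7125 · 22.01 · 0.03242 / 1.03e-05 = 4.936e+04.
Re > 4000 → turbulent. Relative roughness ε/D = 1.8e-06/0.03242 = 5.55e-05. Haaland: 1/√f = -1.8 log₁₀[(5.55e-05/3.7)^1.11 + 6.9/4.936e+04] = -1.8 log₁₀[4.42e-06 + 0.00014] = 6.914, so f = 0.02092.
Darcy-Weisbach: ΔP = f(L/D)(ρV²/2) = 0.02092·(20.5/0.03242)·(0.7125·22.01²/2) = 0.02092·632.3·172.6 = 2283 Pa.
Q = V·A = 22.01·0.0008255 = 0.01817 m³/s.
Pumping power P = QΔP = 0.01817·2283 = 41.480 W = 41.48 W.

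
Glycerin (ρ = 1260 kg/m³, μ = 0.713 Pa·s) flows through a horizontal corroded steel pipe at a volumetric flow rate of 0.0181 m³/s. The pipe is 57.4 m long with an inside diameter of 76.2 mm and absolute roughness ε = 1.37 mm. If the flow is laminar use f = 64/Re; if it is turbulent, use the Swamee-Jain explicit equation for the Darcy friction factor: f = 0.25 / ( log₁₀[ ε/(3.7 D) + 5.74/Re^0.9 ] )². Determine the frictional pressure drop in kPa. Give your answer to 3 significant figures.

Cross-sectional area A = πD²/4 = π(0.0762)²/4 = 0.00456 m²; mean velocity V = Q/A = 0.0181/0.00456 = 3.969 m/s.
Reynolds number Re = ρVD/μ = 1260 · 3.969 · 0.0762 / 0.713 = 534.5.
Re < 2300 → laminar flow, so f = 64/Re = 64/534.5 = 0.1197 (the turbulent correlation is not needed).
Darcy-Weisbach: ΔP = f(L/D)(ρV²/2) = 0.1197·(57.4/0.0762)·(1260·3.969²/2) = 0.1197·753.3·9924 = 8.952e+05 Pa.
ΔP = 8.952e+05 Pa = 895 kPa.

ΔP ≈ 895 kPa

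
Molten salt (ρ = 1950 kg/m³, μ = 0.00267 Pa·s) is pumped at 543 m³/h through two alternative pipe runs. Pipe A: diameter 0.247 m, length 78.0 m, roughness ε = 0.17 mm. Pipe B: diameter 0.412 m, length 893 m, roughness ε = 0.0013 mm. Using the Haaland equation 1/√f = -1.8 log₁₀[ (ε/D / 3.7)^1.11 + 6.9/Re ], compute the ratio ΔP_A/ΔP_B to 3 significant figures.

Pipe A: V = Q/A = 0.1508/0.04792 = 3.148 m/s; Re = 5.679e+05; ε/D = 0.000688; Haaland → f = 0.0186; ΔP_A = f(L/D)(ρV²/2) = 5.675e+04 Pa.
Pipe B: V = Q/A = 0.1508/0.1333 = 1.131 m/s; Re = 3.404e+05; ε/D = 3.16e-06; Haaland → f = 0.01404; ΔP_B = f(L/D)(ρV²/2) = 3.797e+04 Pa.
ΔP_A/ΔP_B = 5.675e+04/3.797e+04 = 1.49.

ΔP_A/ΔP_B ≈ 1.49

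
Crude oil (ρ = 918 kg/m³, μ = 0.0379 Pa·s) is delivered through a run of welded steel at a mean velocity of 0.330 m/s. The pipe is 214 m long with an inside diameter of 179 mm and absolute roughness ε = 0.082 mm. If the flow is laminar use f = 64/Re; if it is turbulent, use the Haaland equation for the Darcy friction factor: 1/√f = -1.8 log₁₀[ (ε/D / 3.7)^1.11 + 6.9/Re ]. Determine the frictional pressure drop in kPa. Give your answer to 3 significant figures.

ΔP ≈ 2.67 kPa

Reynolds number Re = ρVD/μ = 918 · 0.33 · 0.179 / 0.0379 = 1431.
Re < 2300 → laminar flow, so f = 64/Re = 64/1431 = 0.04473 (the turbulent correlation is not needed).
Darcy-Weisbach: ΔP = f(L/D)(ρV²/2) = 0.04473·(214/0.179)·(918·0.33²/2) = 0.04473·1196·49.99 = 2673 Pa.
ΔP = 2673 Pa = 2.67 kPa.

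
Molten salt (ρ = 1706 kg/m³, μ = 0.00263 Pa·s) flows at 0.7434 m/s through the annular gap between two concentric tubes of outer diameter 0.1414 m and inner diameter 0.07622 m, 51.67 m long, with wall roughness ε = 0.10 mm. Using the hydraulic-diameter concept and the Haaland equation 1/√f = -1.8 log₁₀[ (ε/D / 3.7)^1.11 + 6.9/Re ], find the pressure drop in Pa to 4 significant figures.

Hydraulic diameter D_h = 4A/P = D_o - D_i = 0.1414 - 0.07622 = 0.06518 m.
Re = ρVD_h/μ = 1706·0.7434·0.06518/0.00263 = 3.143e+04.
ε/D_h = 0.0001/0.06518 = 0.00153; Haaland gives 1/√f = -1.8 log₁₀[0.000176+0.00022] = 6.125, so f = 0.02666.
ΔP = f(L/D_h)(ρV²/2) = 0.02666·51.67/0.06518·471.4 = 9961 Pa.

ΔP ≈ 9961 Pa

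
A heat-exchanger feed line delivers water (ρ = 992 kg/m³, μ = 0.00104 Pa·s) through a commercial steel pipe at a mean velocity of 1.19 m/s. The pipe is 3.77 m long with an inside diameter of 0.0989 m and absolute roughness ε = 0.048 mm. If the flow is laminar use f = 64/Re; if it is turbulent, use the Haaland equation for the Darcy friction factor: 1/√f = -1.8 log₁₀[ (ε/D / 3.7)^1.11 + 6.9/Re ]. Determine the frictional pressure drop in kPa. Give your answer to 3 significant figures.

Reynolds number Re = ρVD/μ = 992 · 1.19 · 0.0989 / 0.00104 = 1.123e+05.
Re > 4000 → turbulent. Relative roughness ε/D = 4.8e-05/0.0989 = 0.000485. Haaland: 1/√f = -1.8 log₁₀[(0.000485/3.7)^1.11 + 6.9/1.123e+05] = -1.8 log₁₀[4.91e-05 + 6.15e-05] = 7.122, so f = 0.01972.
Darcy-Weisbach: ΔP = f(L/D)(ρV²/2) = 0.01972·(3.77/0.0989)·(992·1.19²/2) = 0.01972·38.12·702.4 = 527.9 Pa.
ΔP = 527.9 Pa = 0.528 kPa.

ΔP ≈ 0.528 kPa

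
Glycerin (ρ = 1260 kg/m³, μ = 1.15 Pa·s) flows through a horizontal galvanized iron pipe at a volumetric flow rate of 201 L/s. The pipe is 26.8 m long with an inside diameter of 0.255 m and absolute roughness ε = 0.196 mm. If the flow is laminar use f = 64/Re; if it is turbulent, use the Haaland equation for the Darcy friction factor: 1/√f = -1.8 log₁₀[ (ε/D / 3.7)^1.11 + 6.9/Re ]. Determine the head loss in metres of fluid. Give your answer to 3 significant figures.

Q = 201 L/s = 201/1000 = 0.201 m³/s.
Cross-sectional area A = πD²/4 = π(0.255)²/4 = 0.05107 m²; mean velocity V = Q/A = 0.201/0.05107 = 3.936 m/s.
Reynolds number Re = ρVD/μ = 1260 · 3.936 · 0.255 / 1.15 = 1100.
Re < 2300 → laminar flow, so f = 64/Re = 64/1100 = 0.0582 (the turbulent correlation is not needed).
Darcy-Weisbach: ΔP = f(L/D)(ρV²/2) = 0.0582·(26.8/0.255)·(1260·3.936²/2) = 0.0582·105.1·9759 = 5.969e+04 Pa.
Head loss h_f = ΔP/(ρg) = 5.969e+04/(1260·9.81) = 4.83 m.

h_f ≈ 4.83 m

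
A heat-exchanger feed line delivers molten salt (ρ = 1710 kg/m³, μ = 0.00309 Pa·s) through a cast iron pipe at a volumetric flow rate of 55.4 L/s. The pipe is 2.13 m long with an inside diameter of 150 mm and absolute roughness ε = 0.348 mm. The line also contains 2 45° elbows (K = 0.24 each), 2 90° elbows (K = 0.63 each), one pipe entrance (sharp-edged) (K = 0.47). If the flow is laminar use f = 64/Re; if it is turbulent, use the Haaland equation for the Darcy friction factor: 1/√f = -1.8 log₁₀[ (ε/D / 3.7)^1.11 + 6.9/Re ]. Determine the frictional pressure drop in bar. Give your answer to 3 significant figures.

ΔP ≈ 0.216 bar

Q = 55.4 L/s = 55.4/1000 = 0.0554 m³/s.
Cross-sectional area A = πD²/4 = π(0.15)²/4 = 0.01767 m²; mean velocity V = Q/A = 0.0554/0.01767 = 3.135 m/s.
Reynolds number Re = ρVD/μ = 1710 · 3.135 · 0.15 / 0.00309 = 2.602e+05.
Re > 4000 → turbulent. Relative roughness ε/D = 0.000348/0.15 = 0.00232. Haaland: 1/√f = -1.8 log₁₀[(0.00232/3.7)^1.11 + 6.9/2.602e+05] = -1.8 log₁₀[0.000279 + 2.65e-05] = 6.328, so f = 0.02497.
Total minor-loss coefficient ΣK = 2·0.24 + 2·0.63 + 1·0.47 = 2.21.
ΔP = [f·L/D + ΣK]·(ρV²/2) = [0.02497·2.13/0.15 + 2.21]·(1710·3.135²/2) = [0.3546 + 2.21]·8403 = 2.155e+04 Pa.
ΔP = 2.155e+04 Pa = 0.216 bar.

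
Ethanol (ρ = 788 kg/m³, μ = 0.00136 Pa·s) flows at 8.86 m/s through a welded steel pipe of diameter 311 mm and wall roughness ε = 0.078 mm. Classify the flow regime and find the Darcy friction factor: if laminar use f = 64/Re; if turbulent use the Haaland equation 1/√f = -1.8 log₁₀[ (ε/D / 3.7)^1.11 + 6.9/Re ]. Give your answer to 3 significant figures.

Re = ρVD/μ = 788·8.86·0.311/0.00136 = 1.597e+06.
Re > 4000 → turbulent. ε/D = 7.8e-05/0.311 = 0.000251; Haaland: 1/√f = -1.8 log₁₀[2.36e-05 + 4.32e-06] = 8.198, so f = 0.01488.

f ≈ 0.0149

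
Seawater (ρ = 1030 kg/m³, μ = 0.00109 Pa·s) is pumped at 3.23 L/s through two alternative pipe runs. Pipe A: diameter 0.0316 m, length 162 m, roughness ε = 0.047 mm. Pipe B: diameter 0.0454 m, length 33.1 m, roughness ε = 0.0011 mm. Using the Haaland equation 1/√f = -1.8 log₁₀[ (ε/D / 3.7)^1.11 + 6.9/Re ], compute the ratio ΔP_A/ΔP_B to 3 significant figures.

ΔP_A/ΔP_B ≈ 37.6

Pipe A: V = Q/A = 0.00323/0.0007843 = 4.118 m/s; Re = 1.23e+05; ε/D = 0.00149; Haaland → f = 0.02322; ΔP_A = f(L/D)(ρV²/2) = 1.04e+06 Pa.
Pipe B: V = Q/A = 0.00323/0.001619 = 1.995 m/s; Re = 8.56e+04; ε/D = 2.42e-05; Haaland → f = 0.0185; ΔP_B = f(L/D)(ρV²/2) = 2.766e+04 Pa.
ΔP_A/ΔP_B = 1.04e+06/2.766e+04 = 37.6.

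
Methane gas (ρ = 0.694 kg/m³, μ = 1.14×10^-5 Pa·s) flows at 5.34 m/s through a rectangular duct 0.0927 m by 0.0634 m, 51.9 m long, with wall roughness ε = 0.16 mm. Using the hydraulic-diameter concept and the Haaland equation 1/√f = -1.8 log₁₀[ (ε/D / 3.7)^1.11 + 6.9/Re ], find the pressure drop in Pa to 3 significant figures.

ΔP ≈ 197 Pa

Hydraulic diameter D_h = 4A/P = 4·(0.0927·0.0634)/(2·(0.0927+0.0634)) = 0.02351/0.3122 = 0.0753 m.
Re = ρVD_h/μ = 0.694·5.34·0.0753/1.14e-05 = 2.448e+04.
ε/D_h = 0.00016/0.0753 = 0.00212; Haaland gives 1/√f = -1.8 log₁₀[0.000253+0.000282] = 5.89, so f = 0.02883.
ΔP = f(L/D_h)(ρV²/2) = 0.02883·51.9/0.0753·9.895 = 196.6 Pa.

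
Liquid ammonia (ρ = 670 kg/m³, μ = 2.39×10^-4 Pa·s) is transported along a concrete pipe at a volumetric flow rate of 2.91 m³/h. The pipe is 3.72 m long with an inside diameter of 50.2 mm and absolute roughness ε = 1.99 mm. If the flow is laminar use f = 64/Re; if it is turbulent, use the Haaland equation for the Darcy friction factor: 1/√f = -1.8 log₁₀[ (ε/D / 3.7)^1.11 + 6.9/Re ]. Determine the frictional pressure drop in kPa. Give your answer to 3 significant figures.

ΔP ≈ 0.269 kPa

Q = 2.91 m³/h = 2.91/3600 = 0.0008083 m³/s.
Cross-sectional area A = πD²/4 = π(0.0502)²/4 = 0.001979 m²; mean velocity V = Q/A = 0.0008083/0.001979 = 0.4084 m/s.
Reynolds number Re = ρVD/μ = 670 · 0.4084 · 0.0502 / 0.000239 = 5.747e+04.
Re > 4000 → turbulent. Relative roughness ε/D = 0.00199/0.0502 = 0.0396. Haaland: 1/√f = -1.8 log₁₀[(0.0396/3.7)^1.11 + 6.9/5.747e+04] = -1.8 log₁₀[0.0065 + 0.00012] = 3.922, so f = 0.06502.
Darcy-Weisbach: ΔP = f(L/D)(ρV²/2) = 0.06502·(3.72/0.0502)·(670·0.4084²/2) = 0.06502·74.1·55.88 = 269.2 Pa.
ΔP = 269.2 Pa = 0.269 kPa.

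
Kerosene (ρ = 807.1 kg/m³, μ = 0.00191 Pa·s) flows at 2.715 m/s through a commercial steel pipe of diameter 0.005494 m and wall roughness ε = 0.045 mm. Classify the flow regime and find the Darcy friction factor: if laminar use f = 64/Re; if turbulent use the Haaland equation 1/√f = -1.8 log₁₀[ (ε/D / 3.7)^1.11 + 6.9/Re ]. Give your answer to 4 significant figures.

Re = ρVD/μ = 807.1·2.715·0.005494/0.00191 = 6303.
Re > 4000 → turbulent. ε/D = 4.5e-05/0.005494 = 0.00819; Haaland: 1/√f = -1.8 log₁₀[0.00113 + 0.00109] = 4.775, so f = 0.04386.

f ≈ 0.04386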